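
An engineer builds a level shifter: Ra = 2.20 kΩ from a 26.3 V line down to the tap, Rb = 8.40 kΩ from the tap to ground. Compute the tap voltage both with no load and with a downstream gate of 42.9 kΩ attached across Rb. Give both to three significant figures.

Unloaded: 20.8 V; loaded: 20.0 V

Open-circuit: V = 26.3 × 8.40/(2.20 + 8.40) = 20.8 V.
With the load, Rb becomes Rb‖R_L = 7.025 kΩ, so V = 26.3 × 7.025/9.225 = 20.0 V.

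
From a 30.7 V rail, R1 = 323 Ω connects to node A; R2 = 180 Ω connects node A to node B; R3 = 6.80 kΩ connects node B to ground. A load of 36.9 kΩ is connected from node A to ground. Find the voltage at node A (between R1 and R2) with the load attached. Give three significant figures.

Below node A the series string R2+R3 = 6980 Ω sits in parallel with the 36900 Ω load: 5870 Ω.
V_A = 30.7 × 5870/(323 + 5870) = 29.1 V.

V ≈ 29.1 V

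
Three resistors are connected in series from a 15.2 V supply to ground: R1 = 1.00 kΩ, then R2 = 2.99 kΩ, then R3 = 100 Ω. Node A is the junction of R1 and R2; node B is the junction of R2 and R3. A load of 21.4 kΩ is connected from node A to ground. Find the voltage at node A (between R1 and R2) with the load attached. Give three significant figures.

Below node A the series string R2+R3 = 3090 Ω sits in parallel with the 21400 Ω load: 2700 Ω.
V_A = 15.2 × 2700/(1000 + 2700) = 11.1 V.

V ≈ 11.1 V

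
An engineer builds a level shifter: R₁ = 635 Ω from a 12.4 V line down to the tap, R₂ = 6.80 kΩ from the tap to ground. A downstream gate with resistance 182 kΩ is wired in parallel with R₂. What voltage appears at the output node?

The load sits in parallel with R₂: R₂‖R_L = (6800 × 182000) / (6800 + 182000) = 6555 Ω.
V_out = 12.4 × 6555 / (635 + 6555) = 12.4 × 6555/7190 = 11.3 V.
(Unloaded it would have been 11.3 V.)

V_out ≈ 11.3 V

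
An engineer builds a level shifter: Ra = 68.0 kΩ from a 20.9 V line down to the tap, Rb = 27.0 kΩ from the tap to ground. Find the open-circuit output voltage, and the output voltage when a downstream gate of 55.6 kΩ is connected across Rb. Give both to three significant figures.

Open-circuit: V = 20.9 × 27.0/(68.0 + 27.0) = 5.94 V.
With the load, Rb becomes Rb‖R_L = 18.17 kΩ, so V = 20.9 × 18.17/86.17 = 4.41 V.

Unloaded: 5.94 V; loaded: 4.41 V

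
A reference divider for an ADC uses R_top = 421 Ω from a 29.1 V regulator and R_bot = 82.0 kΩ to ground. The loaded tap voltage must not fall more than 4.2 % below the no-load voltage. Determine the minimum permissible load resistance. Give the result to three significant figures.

Output resistance R_th = R_top‖R_bot = (421 × 82000)/82420 = 418.8 Ω.
The fractional drop is R_th/(R_th + R_L); requiring this ≤ 0.0420 gives R_L ≥ R_th(1/0.0420 − 1) = 418.8 × 22.81 = 9.55 kΩ.

R_L(min) ≈ 9.55 kΩ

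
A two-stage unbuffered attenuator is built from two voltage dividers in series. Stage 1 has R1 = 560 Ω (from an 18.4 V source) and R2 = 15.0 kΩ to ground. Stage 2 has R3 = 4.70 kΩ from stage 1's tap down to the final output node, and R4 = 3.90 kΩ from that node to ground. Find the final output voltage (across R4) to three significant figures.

V_out ≈ 7.57 V

Stage 2 presents R3+R4 = 8600 Ω as a load on stage 1's tap.
Stage 1's lower leg becomes R2‖(R3+R4) = 5466 Ω, so V_mid = 18.4 × 5466/6026 = 16.69 V.
Stage 2 is itself unloaded: V_out = V_mid × R4/(R3+R4) = 16.69 × 3900/8600 = 7.57 V.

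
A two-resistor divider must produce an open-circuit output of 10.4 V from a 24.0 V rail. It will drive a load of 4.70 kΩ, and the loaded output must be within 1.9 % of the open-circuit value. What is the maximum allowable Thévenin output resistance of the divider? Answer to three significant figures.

R_th ≤ 91.0 Ω

Loading drop = R_th/(R_th + R_L) ≤ 0.0190, so R_th ≤ R_L · ε/(1−ε) = 4.70 kΩ × 0.0190/0.9810 = 91.0 Ω.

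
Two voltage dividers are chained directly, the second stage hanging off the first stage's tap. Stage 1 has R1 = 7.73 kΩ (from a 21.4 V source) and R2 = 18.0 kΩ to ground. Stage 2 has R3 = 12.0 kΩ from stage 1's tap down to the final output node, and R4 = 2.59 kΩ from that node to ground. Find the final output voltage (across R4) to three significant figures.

Stage 2 presents R3+R4 = 14.59 kΩ as a load on stage 1's tap.
Stage 1's lower leg becomes R2‖(R3+R4) = 8.058 kΩ, so V_mid = 21.4 × 8.058/15.79 = 10.92 V.
Stage 2 is itself unloaded: V_out = V_mid × R4/(R3+R4) = 10.92 × 2.59/14.59 = 1.94 V.

V_out ≈ 1.94 V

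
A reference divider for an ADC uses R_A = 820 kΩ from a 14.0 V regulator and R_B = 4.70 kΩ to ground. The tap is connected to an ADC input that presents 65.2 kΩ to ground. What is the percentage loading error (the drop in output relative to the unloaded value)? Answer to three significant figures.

6.69 %

The divider's output (Thévenin) resistance is R_A‖R_B = 4.673 kΩ.
Fractional drop under load = R_th/(R_th + R_L) = 4.673 / (4.673 + 65.2) = 0.06688.
So the output falls by 6.69 %.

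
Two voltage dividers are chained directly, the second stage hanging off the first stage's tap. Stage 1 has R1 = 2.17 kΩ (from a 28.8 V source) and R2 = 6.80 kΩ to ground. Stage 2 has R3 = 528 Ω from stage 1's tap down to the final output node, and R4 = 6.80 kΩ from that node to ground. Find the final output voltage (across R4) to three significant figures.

Stage 2 presents R3+R4 = 7328 Ω as a load on stage 1's tap.
Stage 1's lower leg becomes R2‖(R3+R4) = 3527 Ω, so V_mid = 28.8 × 3527/5697 = 17.83 V.
Stage 2 is itself unloaded: V_out = V_mid × R4/(R3+R4) = 17.83 × 6800/7328 = 16.5 V.

V_out ≈ 16.5 V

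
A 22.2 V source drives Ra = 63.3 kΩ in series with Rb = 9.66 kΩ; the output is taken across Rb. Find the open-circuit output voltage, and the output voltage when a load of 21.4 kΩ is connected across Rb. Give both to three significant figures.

Unloaded: 2.94 V; loaded: 2.11 V

Open-circuit: V = 22.2 × 9.66/(63.3 + 9.66) = 2.94 V.
With the load, Rb becomes Rb‖R_L = 6.656 kΩ, so V = 22.2 × 6.656/69.96 = 2.11 V.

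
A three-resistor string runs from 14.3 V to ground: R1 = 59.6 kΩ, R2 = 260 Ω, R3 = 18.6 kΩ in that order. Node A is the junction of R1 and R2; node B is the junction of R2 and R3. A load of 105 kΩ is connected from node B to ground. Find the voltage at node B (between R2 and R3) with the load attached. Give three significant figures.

At node B, R3 is in parallel with the load: R3‖R_L = 15800 Ω.
Below node A the resistance is R2 + (R3‖R_L) = 16060 Ω, so V_A = 14.3 × 16060/75660 = 3.036 V.
Then V_B = V_A × (R3‖R_L)/(R2 + R3‖R_L) = 3.036 × 15800/16060 = 2.99 V.

V ≈ 2.99 V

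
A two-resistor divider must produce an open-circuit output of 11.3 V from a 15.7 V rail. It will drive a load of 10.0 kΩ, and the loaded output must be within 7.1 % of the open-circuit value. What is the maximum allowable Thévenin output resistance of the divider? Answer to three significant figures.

Loading drop = R_th/(R_th + R_L) ≤ 0.0710, so R_th ≤ R_L · ε/(1−ε) = 10.0 kΩ × 0.0710/0.9290 = 764 Ω.

R_th ≤ 764 Ω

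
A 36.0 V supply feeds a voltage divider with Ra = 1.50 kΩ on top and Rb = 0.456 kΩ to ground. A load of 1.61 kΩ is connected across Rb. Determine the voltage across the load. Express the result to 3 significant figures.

V_out ≈ 6.90 V

The load sits in parallel with Rb: Rb‖R_L = (456 × 1610) / (456 + 1610) = 355.4 Ω.
V_out = 36.0 × 355.4 / (1500 + 355.4) = 36.0 × 355.4/1855 = 6.90 V.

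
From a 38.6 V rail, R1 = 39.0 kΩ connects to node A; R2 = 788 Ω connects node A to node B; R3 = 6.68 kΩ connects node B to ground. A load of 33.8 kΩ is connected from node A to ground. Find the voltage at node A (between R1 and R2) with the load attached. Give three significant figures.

V ≈ 5.23 V

Below node A the series string R2+R3 = 7468 Ω sits in parallel with the 33800 Ω load: 6117 Ω.
V_A = 38.6 × 6117/(39000 + 6117) = 5.23 V.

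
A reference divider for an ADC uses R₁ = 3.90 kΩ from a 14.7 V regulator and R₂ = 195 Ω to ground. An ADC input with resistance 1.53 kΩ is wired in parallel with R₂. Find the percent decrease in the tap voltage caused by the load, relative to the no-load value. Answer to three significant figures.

Unloaded V = 14.7 × 195/4095 = 0.70000 V.
Loaded: R₂‖R_L = 173.0 Ω, giving V = 14.7 × 173.0/4073 = 0.62423 V.
Drop = (0.70000 − 0.62423) / 0.70000 = 10.8 %.

10.8 %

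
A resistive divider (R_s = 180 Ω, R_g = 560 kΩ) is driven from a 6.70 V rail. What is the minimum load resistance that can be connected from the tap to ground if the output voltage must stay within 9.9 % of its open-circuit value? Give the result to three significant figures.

R_L(min) ≈ 1.64 kΩ

Output resistance R_th = R_s‖R_g = (180 × 560000)/560200 = 179.9 Ω.
The fractional drop is R_th/(R_th + R_L); requiring this ≤ 0.0990 gives R_L ≥ R_th(1/0.0990 − 1) = 179.9 × 9.101 = 1.64 kΩ.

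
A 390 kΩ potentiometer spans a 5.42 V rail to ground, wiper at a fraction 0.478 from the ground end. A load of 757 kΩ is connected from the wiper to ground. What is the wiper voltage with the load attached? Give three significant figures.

V ≈ 2.30 V

The wiper splits the pot into (1−α)R = 203.6 kΩ above and αR = 186.4 kΩ below.
Lower section ‖ load = 149.6 kΩ.
V_wiper = 5.42 × 149.6/(203.6 + 149.6) = 2.30 V.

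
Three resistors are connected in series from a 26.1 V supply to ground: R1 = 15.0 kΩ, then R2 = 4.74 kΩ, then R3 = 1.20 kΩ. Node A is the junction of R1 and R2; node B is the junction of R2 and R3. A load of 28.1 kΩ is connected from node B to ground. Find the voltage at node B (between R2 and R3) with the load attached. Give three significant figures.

At node B, R3 is in parallel with the load: R3‖R_L = 1.151 kΩ.
Below node A the resistance is R2 + (R3‖R_L) = 5.891 kΩ, so V_A = 26.1 × 5.891/20.89 = 7.360 V.
Then V_B = V_A × (R3‖R_L)/(R2 + R3‖R_L) = 7.360 × 1.151/5.891 = 1.44 V.

V ≈ 1.44 V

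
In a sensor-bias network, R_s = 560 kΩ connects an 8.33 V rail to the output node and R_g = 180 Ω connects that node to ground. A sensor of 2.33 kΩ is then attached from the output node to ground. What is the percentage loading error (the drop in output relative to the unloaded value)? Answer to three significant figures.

7.17 %

The divider's output (Thévenin) resistance is R_s‖R_g = 179.9 Ω.
Fractional drop under load = R_th/(R_th + R_L) = 179.9 / (179.9 + 2330) = 0.07169.
So the output falls by 7.17 %.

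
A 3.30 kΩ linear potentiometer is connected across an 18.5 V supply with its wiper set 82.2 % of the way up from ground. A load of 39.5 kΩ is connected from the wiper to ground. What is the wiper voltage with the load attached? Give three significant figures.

The wiper splits the pot into (1−α)R = 587.4 Ω above and αR = 2713 Ω below.
Lower section ‖ load = 2538 Ω.
V_wiper = 18.5 × 2538/(587.4 + 2538) = 15.0 V.

V ≈ 15.0 V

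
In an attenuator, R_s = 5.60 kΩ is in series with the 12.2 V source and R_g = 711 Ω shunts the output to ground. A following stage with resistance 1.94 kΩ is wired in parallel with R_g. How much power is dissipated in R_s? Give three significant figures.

Total resistance from the source is R_s + (R_g‖R_L) = 6120 Ω, so I = 12.2/6120 Ω = 1.993 mA.
P = I²·R_s = (1.993 mA)² × 5.60 kΩ = 22.3 mW.

P ≈ 22.3 mW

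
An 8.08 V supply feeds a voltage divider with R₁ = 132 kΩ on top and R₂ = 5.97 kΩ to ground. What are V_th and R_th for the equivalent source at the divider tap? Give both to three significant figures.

V_th = 0.350 V, R_th = 5.71 kΩ

V_th is the open-circuit tap voltage: 8.08 × 5.97/(132 + 5.97) = 0.350 V.
With the supply zeroed, R₁ and R₂ appear in parallel from the tap: R_th = R₁‖R₂ = (132 × 5.97)/138.0 = 5.71 kΩ.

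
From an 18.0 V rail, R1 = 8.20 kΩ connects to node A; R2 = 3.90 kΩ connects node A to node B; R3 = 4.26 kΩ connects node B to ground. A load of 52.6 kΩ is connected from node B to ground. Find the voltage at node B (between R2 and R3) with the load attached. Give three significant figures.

V ≈ 4.42 V

At node B, R3 is in parallel with the load: R3‖R_L = 3.941 kΩ.
Below node A the resistance is R2 + (R3‖R_L) = 7.841 kΩ, so V_A = 18.0 × 7.841/16.04 = 8.798 V.
Then V_B = V_A × (R3‖R_L)/(R2 + R3‖R_L) = 8.798 × 3.941/7.841 = 4.42 V.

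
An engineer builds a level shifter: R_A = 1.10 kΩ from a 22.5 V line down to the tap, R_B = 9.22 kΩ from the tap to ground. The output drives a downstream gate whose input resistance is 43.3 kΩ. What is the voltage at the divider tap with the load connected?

V_out ≈ 19.7 V

The load sits in parallel with R_B: R_B‖R_L = (9.22 × 43.3) / (9.22 + 43.3) = 7.601 kΩ.
V_out = 22.5 × 7.601 / (1.10 + 7.601) = 22.5 × 7.601/8.701 = 19.7 V.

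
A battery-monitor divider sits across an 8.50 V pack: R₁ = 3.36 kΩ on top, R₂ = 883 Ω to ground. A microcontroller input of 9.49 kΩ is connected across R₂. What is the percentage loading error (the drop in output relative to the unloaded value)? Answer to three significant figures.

6.86 %

The divider's output (Thévenin) resistance is R₁‖R₂ = 699.2 Ω.
Fractional drop under load = R_th/(R_th + R_L) = 699.2 / (699.2 + 9490) = 0.06863.
So the output falls by 6.86 %.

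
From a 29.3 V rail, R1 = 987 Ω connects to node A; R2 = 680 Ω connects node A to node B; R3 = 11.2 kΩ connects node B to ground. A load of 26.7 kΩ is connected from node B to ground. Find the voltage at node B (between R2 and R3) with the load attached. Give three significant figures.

At node B, R3 is in parallel with the load: R3‖R_L = 7890 Ω.
Below node A the resistance is R2 + (R3‖R_L) = 8570 Ω, so V_A = 29.3 × 8570/9557 = 26.27 V.
Then V_B = V_A × (R3‖R_L)/(R2 + R3‖R_L) = 26.27 × 7890/8570 = 24.2 V.

V ≈ 24.2 V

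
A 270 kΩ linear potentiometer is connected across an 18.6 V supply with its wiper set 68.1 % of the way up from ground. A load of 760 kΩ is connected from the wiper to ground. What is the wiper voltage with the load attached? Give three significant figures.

V ≈ 11.8 V

The wiper splits the pot into (1−α)R = 86.13 kΩ above and αR = 183.9 kΩ below.
Lower section ‖ load = 148.1 kΩ.
V_wiper = 18.6 × 148.1/(86.13 + 148.1) = 11.8 V.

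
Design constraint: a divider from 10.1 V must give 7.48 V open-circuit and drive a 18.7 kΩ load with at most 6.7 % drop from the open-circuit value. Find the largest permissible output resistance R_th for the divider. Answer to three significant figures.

R_th ≤ 1.34 kΩ

Loading drop = R_th/(R_th + R_L) ≤ 0.0670, so R_th ≤ R_L · ε/(1−ε) = 18.7 kΩ × 0.0670/0.9330 = 1.34 kΩ.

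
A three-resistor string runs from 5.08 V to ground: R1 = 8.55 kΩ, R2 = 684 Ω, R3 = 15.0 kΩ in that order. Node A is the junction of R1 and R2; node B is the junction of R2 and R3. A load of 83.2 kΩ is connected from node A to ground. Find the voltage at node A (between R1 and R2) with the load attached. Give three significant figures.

V ≈ 3.08 V

Below node A the series string R2+R3 = 15680 Ω sits in parallel with the 83200 Ω load: 13200 Ω.
V_A = 5.08 × 13200/(8550 + 13200) = 3.08 V.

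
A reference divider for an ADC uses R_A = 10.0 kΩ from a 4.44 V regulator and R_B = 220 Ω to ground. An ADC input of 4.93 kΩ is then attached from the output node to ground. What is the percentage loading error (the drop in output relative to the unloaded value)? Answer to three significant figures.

The divider's output (Thévenin) resistance is R_A‖R_B = 215.3 Ω.
Fractional drop under load = R_th/(R_th + R_L) = 215.3 / (215.3 + 4930) = 0.04184.
So the output falls by 4.18 %.

4.18 %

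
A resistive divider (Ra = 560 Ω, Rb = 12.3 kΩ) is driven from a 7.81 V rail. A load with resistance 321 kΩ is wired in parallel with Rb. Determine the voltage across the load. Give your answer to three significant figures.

The load sits in parallel with Rb: Rb‖R_L = (12300 × 321000) / (12300 + 321000) = 11850 Ω.
V_out = 7.81 × 11850 / (560 + 11850) = 7.81 × 11850/12410 = 7.46 V.

V_out ≈ 7.46 V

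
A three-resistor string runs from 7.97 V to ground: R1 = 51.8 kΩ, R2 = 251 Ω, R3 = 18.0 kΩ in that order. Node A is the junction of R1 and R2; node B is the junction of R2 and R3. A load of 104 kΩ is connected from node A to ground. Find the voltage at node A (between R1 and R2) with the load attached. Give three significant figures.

V ≈ 1.84 V

Below node A the series string R2+R3 = 18250 Ω sits in parallel with the 104000 Ω load: 15530 Ω.
V_A = 7.97 × 15530/(51800 + 15530) = 1.84 V.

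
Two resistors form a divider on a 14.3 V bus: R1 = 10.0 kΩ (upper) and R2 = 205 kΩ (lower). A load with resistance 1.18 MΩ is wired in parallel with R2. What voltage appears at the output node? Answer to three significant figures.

The load sits in parallel with R2: R2‖R_L = (205 × 1180) / (205 + 1180) = 174.7 kΩ.
V_out = 14.3 × 174.7 / (10.0 + 174.7) = 14.3 × 174.7/184.7 = 13.5 V.

V_out ≈ 13.5 V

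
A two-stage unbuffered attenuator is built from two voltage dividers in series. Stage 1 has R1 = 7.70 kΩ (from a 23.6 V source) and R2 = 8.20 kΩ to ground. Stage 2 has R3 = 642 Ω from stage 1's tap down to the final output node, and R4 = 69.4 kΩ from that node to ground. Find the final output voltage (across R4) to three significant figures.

Stage 2 presents R3+R4 = 70040 Ω as a load on stage 1's tap.
Stage 1's lower leg becomes R2‖(R3+R4) = 7341 Ω, so V_mid = 23.6 × 7341/15040 = 11.52 V.
Stage 2 is itself unloaded: V_out = V_mid × R4/(R3+R4) = 11.52 × 69400/70040 = 11.4 V.

V_out ≈ 11.4 V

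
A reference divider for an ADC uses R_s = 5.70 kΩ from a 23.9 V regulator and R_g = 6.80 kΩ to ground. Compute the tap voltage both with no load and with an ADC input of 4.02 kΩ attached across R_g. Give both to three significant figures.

Open-circuit: V = 23.9 × 6.80/(5.70 + 6.80) = 13.0 V.
With the load, R_g becomes R_g‖R_L = 2.526 kΩ, so V = 23.9 × 2.526/8.226 = 7.34 V.

Unloaded: 13.0 V; loaded: 7.34 V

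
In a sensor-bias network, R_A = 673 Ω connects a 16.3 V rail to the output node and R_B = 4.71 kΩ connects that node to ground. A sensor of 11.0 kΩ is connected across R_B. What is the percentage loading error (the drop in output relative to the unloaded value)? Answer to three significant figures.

The divider's output (Thévenin) resistance is R_A‖R_B = 588.9 Ω.
Fractional drop under load = R_th/(R_th + R_L) = 588.9 / (588.9 + 11000) = 0.05081.
So the output falls by 5.08 %.

5.08 %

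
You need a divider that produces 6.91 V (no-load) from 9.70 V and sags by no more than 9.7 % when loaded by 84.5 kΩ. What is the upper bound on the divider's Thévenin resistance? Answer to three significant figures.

Loading drop = R_th/(R_th + R_L) ≤ 0.0970, so R_th ≤ R_L · ε/(1−ε) = 84.5 kΩ × 0.0970/0.9030 = 9.08 kΩ.
(Any R1, R2 with R2/(R1+R2) = 0.712 and R1‖R2 ≤ 9.08 kΩ will meet the spec.)

R_th ≤ 9.08 kΩ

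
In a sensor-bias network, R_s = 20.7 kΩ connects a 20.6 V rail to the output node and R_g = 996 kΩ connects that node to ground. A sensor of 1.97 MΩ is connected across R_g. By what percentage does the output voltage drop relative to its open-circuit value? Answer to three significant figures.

1.02 %

The divider's output (Thévenin) resistance is R_s‖R_g = 20.28 kΩ.
Fractional drop under load = R_th/(R_th + R_L) = 20.28 / (20.28 + 1970) = 0.01019.
So the output falls by 1.02 %.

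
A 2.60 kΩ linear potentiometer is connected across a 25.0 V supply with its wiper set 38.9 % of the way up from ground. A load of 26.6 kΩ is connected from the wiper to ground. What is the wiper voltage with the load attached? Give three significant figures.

The wiper splits the pot into (1−α)R = 1.589 kΩ above and αR = 1.011 kΩ below.
Lower section ‖ load = 0.9744 kΩ.
V_wiper = 25.0 × 0.9744/(1.589 + 0.9744) = 9.50 V.

V ≈ 9.50 V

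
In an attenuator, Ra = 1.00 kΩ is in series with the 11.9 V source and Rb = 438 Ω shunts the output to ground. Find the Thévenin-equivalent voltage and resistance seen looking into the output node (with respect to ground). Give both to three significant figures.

V_th is the open-circuit tap voltage: 11.9 × 438/(1000 + 438) = 3.62 V.
With the supply zeroed, Ra and Rb appear in parallel from the tap: R_th = Ra‖Rb = (1000 × 438)/1438 = 305 Ω.

V_th = 3.62 V, R_th = 305 Ω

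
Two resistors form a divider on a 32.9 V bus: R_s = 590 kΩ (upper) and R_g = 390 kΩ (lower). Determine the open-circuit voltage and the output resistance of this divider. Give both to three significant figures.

V_th = 13.1 V, R_th = 235 kΩ

V_th is the open-circuit tap voltage: 32.9 × 390/(590 + 390) = 13.1 V.
With the supply zeroed, R_s and R_g appear in parallel from the tap: R_th = R_s‖R_g = (590 × 390)/980.0 = 235 kΩ.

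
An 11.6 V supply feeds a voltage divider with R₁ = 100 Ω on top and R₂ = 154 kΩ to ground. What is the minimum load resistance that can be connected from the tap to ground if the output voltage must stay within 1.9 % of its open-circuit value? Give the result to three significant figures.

R_L(min) ≈ 5.16 kΩ

Output resistance R_th = R₁‖R₂ = (100 × 154000)/154100 = 99.94 Ω.
The fractional drop is R_th/(R_th + R_L); requiring this ≤ 0.0190 gives R_L ≥ R_th(1/0.0190 − 1) = 99.94 × 51.63 = 5.16 kΩ.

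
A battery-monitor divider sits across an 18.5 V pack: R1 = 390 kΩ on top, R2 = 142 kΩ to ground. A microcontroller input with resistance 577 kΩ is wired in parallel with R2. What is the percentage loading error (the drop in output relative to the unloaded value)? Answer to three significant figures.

Unloaded V = 18.5 × 142/532.0 = 4.938 V.
Loaded: R2‖R_L = 114.0 kΩ, giving V = 18.5 × 114.0/504.0 = 4.183 V.
Drop = (4.938 − 4.183) / 4.938 = 15.3 %.

15.3 %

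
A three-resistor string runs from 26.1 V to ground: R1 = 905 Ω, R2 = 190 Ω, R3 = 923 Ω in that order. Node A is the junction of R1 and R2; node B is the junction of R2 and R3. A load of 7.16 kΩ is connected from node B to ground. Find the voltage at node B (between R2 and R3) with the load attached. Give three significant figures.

V ≈ 11.2 V

At node B, R3 is in parallel with the load: R3‖R_L = 817.6 Ω.
Below node A the resistance is R2 + (R3‖R_L) = 1008 Ω, so V_A = 26.1 × 1008/1913 = 13.75 V.
Then V_B = V_A × (R3‖R_L)/(R2 + R3‖R_L) = 13.75 × 817.6/1008 = 11.2 V.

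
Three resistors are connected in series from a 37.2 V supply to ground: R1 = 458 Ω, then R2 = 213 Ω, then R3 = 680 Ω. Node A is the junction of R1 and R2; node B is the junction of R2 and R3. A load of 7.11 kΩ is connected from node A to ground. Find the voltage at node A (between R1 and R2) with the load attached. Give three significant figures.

V ≈ 23.6 V

Below node A the series string R2+R3 = 893.0 Ω sits in parallel with the 7110 Ω load: 793.4 Ω.
V_A = 37.2 × 793.4/(458 + 793.4) = 23.6 V.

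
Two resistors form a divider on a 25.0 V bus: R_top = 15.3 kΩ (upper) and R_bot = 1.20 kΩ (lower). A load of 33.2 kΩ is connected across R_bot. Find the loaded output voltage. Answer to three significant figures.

The load sits in parallel with R_bot: R_bot‖R_L = (1.20 × 33.2) / (1.20 + 33.2) = 1.158 kΩ.
V_out = 25.0 × 1.158 / (15.3 + 1.158) = 25.0 × 1.158/16.46 = 1.76 V.

V_out ≈ 1.76 V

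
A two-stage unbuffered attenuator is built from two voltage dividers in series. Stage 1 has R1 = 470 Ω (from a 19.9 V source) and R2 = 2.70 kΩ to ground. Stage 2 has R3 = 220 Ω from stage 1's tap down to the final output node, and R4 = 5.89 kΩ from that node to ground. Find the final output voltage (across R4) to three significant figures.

Stage 2 presents R3+R4 = 6110 Ω as a load on stage 1's tap.
Stage 1's lower leg becomes R2‖(R3+R4) = 1873 Ω, so V_mid = 19.9 × 1873/2343 = 15.91 V.
Stage 2 is itself unloaded: V_out = V_mid × R4/(R3+R4) = 15.91 × 5890/6110 = 15.3 V.

V_out ≈ 15.3 V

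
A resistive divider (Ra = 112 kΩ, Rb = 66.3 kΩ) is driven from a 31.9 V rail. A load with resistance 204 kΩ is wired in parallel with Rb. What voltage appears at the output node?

The load sits in parallel with Rb: Rb‖R_L = (66.3 × 204) / (66.3 + 204) = 50.04 kΩ.
V_out = 31.9 × 50.04 / (112 + 50.04) = 31.9 × 50.04/162.0 = 9.85 V.
(Unloaded it would have been 11.9 V.)

V_out ≈ 9.85 V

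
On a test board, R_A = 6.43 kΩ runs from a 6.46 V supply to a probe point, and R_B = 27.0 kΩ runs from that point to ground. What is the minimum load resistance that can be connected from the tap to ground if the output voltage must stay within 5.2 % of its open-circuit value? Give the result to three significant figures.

R_L(min) ≈ 94.7 kΩ

Output resistance R_th = R_A‖R_B = (6.43 × 27.0)/33.43 = 5.193 kΩ.
The fractional drop is R_th/(R_th + R_L); requiring this ≤ 0.0520 gives R_L ≥ R_th(1/0.0520 − 1) = 5.193 × 18.23 = 94.7 kΩ.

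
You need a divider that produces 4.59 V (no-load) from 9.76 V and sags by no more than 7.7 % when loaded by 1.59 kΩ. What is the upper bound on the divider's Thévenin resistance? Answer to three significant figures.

Loading drop = R_th/(R_th + R_L) ≤ 0.0770, so R_th ≤ R_L · ε/(1−ε) = 1.59 kΩ × 0.0770/0.9230 = 133 Ω.
(Any R1, R2 with R2/(R1+R2) = 0.470 and R1‖R2 ≤ 133 Ω will meet the spec.)

R_th ≤ 133 Ω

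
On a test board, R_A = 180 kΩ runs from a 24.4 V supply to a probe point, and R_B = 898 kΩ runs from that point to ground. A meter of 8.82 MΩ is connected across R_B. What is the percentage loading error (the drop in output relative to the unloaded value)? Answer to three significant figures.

The divider's output (Thévenin) resistance is R_A‖R_B = 149.9 kΩ.
Fractional drop under load = R_th/(R_th + R_L) = 149.9 / (149.9 + 8820) = 0.01672.
So the output falls by 1.67 %.

1.67 %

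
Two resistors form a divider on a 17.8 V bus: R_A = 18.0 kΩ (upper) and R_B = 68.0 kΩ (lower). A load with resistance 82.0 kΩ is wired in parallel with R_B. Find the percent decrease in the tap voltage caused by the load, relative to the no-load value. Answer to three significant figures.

The divider's output (Thévenin) resistance is R_A‖R_B = 14.23 kΩ.
Fractional drop under load = R_th/(R_th + R_L) = 14.23 / (14.23 + 82.0) = 0.1479.
So the output falls by 14.8 %.

14.8 %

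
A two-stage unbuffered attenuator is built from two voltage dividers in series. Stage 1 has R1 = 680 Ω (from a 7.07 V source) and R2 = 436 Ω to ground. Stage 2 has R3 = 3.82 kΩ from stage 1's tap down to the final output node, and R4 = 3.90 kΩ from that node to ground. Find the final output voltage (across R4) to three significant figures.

Stage 2 presents R3+R4 = 7720 Ω as a load on stage 1's tap.
Stage 1's lower leg becomes R2‖(R3+R4) = 412.7 Ω, so V_mid = 7.07 × 412.7/1093 = 2.670 V.
Stage 2 is itself unloaded: V_out = V_mid × R4/(R3+R4) = 2.670 × 3900/7720 = 1.35 V.

V_out ≈ 1.35 V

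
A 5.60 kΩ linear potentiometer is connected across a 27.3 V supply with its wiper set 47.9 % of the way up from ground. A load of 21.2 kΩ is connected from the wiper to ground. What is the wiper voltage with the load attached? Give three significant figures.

V ≈ 12.3 V

The wiper splits the pot into (1−α)R = 2.918 kΩ above and αR = 2.682 kΩ below.
Lower section ‖ load = 2.381 kΩ.
V_wiper = 27.3 × 2.381/(2.918 + 2.381) = 12.3 V.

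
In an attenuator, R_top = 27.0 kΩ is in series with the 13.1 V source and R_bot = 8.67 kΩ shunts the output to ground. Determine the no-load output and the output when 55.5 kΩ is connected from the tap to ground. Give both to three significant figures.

Open-circuit: V = 13.1 × 8.67/(27.0 + 8.67) = 3.18 V.
With the load, R_bot becomes R_bot‖R_L = 7.499 kΩ, so V = 13.1 × 7.499/34.50 = 2.85 V.

Unloaded: 3.18 V; loaded: 2.85 V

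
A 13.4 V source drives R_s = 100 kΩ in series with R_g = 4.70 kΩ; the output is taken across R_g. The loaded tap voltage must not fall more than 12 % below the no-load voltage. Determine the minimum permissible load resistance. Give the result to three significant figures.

Output resistance R_th = R_s‖R_g = (100 × 4.70)/104.7 = 4.489 kΩ.
The fractional drop is R_th/(R_th + R_L); requiring this ≤ 0.120 gives R_L ≥ R_th(1/0.120 − 1) = 4.489 × 7.333 = 32.9 kΩ.

R_L(min) ≈ 32.9 kΩ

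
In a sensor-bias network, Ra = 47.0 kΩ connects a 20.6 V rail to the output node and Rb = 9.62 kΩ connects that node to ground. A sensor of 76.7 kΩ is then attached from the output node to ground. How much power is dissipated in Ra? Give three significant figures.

P ≈ 6.46 mW

Total resistance from the source is Ra + (Rb‖R_L) = 55.55 kΩ, so I = 20.6/55.55 kΩ = 0.3709 mA.
P = I²·Ra = (0.3709 mA)² × 47.0 kΩ = 6.46 mW.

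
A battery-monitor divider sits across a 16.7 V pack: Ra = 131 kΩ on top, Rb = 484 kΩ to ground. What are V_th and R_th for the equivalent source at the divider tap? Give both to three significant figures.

V_th is the open-circuit tap voltage: 16.7 × 484/(131 + 484) = 13.1 V.
With the supply zeroed, Ra and Rb appear in parallel from the tap: R_th = Ra‖Rb = (131 × 484)/615.0 = 103 kΩ.

V_th = 13.1 V, R_th = 103 kΩ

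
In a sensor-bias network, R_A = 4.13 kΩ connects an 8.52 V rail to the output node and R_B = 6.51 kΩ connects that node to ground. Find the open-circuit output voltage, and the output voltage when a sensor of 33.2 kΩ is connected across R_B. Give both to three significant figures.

Open-circuit: V = 8.52 × 6.51/(4.13 + 6.51) = 5.21 V.
With the load, R_B becomes R_B‖R_L = 5.443 kΩ, so V = 8.52 × 5.443/9.573 = 4.84 V.

Unloaded: 5.21 V; loaded: 4.84 V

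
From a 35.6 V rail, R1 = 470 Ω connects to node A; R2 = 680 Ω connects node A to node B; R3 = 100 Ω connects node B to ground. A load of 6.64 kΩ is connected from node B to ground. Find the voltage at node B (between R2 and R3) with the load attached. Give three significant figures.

V ≈ 2.81 V

At node B, R3 is in parallel with the load: R3‖R_L = 98.52 Ω.
Below node A the resistance is R2 + (R3‖R_L) = 778.5 Ω, so V_A = 35.6 × 778.5/1249 = 22.20 V.
Then V_B = V_A × (R3‖R_L)/(R2 + R3‖R_L) = 22.20 × 98.52/778.5 = 2.81 V.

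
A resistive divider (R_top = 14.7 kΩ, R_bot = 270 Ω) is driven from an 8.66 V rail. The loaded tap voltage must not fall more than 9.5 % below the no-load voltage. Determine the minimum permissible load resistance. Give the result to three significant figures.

R_L(min) ≈ 2.53 kΩ

Output resistance R_th = R_top‖R_bot = (14700 × 270)/14970 = 265.1 Ω.
The fractional drop is R_th/(R_th + R_L); requiring this ≤ 0.0950 gives R_L ≥ R_th(1/0.0950 − 1) = 265.1 × 9.526 = 2.53 kΩ.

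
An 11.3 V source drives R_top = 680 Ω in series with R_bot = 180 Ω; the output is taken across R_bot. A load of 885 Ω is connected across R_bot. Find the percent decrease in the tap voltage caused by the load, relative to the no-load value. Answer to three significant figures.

The divider's output (Thévenin) resistance is R_top‖R_bot = 142.3 Ω.
Fractional drop under load = R_th/(R_th + R_L) = 142.3 / (142.3 + 885) = 0.1385.
So the output falls by 13.9 %.

13.9 %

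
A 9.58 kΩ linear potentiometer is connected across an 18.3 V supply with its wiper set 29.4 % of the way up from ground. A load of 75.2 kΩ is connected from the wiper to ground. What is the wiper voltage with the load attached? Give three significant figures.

V ≈ 5.24 V

The wiper splits the pot into (1−α)R = 6.763 kΩ above and αR = 2.817 kΩ below.
Lower section ‖ load = 2.715 kΩ.
V_wiper = 18.3 × 2.715/(6.763 + 2.715) = 5.24 V.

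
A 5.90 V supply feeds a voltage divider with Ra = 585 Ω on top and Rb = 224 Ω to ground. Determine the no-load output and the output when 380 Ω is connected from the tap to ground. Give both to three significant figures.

Unloaded: 1.63 V; loaded: 1.15 V

Open-circuit: V = 5.90 × 224/(585 + 224) = 1.63 V.
With the load, Rb becomes Rb‖R_L = 140.9 Ω, so V = 5.90 × 140.9/725.9 = 1.15 V.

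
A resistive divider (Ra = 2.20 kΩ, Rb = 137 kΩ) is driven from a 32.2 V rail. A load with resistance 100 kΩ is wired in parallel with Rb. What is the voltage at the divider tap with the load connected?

The load sits in parallel with Rb: Rb‖R_L = (137 × 100) / (137 + 100) = 57.81 kΩ.
V_out = 32.2 × 57.81 / (2.20 + 57.81) = 32.2 × 57.81/60.01 = 31.0 V.
(Unloaded it would have been 31.7 V.)

V_out ≈ 31.0 V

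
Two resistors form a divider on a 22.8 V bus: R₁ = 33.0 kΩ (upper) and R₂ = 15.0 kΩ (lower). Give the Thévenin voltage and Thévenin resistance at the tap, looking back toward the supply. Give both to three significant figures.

V_th = 7.12 V, R_th = 10.3 kΩ

V_th is the open-circuit tap voltage: 22.8 × 15.0/(33.0 + 15.0) = 7.12 V.
With the supply zeroed, R₁ and R₂ appear in parallel from the tap: R_th = R₁‖R₂ = (33.0 × 15.0)/48.00 = 10.3 kΩ.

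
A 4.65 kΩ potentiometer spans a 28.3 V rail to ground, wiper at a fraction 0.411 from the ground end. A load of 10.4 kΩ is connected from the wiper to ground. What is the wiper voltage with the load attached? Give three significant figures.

V ≈ 10.5 V

The wiper splits the pot into (1−α)R = 2.739 kΩ above and αR = 1.911 kΩ below.
Lower section ‖ load = 1.614 kΩ.
V_wiper = 28.3 × 1.614/(2.739 + 1.614) = 10.5 V.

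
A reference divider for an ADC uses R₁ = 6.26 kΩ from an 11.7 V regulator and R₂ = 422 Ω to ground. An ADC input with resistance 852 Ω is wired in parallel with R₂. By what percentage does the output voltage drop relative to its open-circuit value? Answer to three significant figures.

Unloaded V = 11.7 × 422/6682 = 0.7389 V.
Loaded: R₂‖R_L = 282.2 Ω, giving V = 11.7 × 282.2/6542 = 0.5047 V.
Drop = (0.7389 − 0.5047) / 0.7389 = 31.7 %.

31.7 %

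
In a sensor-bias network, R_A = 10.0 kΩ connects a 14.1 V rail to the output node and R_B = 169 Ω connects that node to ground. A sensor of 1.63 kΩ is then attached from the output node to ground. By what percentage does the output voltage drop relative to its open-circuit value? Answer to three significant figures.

Unloaded V = 14.1 × 169/10170 = 0.23433 V.
Loaded: R_B‖R_L = 153.1 Ω, giving V = 14.1 × 153.1/10150 = 0.21265 V.
Drop = (0.23433 − 0.21265) / 0.23433 = 9.25 %.

9.25 %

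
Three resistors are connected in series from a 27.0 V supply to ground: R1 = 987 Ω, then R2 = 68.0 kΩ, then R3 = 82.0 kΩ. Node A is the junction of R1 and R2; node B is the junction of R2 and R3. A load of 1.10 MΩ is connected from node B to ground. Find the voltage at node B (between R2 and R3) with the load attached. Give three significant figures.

V ≈ 14.2 V

At node B, R3 is in parallel with the load: R3‖R_L = 76310 Ω.
Below node A the resistance is R2 + (R3‖R_L) = 144300 Ω, so V_A = 27.0 × 144300/145300 = 26.82 V.
Then V_B = V_A × (R3‖R_L)/(R2 + R3‖R_L) = 26.82 × 76310/144300 = 14.2 V.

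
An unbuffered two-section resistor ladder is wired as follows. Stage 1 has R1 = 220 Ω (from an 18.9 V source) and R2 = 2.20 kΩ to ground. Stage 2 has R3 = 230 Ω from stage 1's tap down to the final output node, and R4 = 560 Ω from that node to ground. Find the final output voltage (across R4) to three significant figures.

V_out ≈ 9.72 V

Stage 2 presents R3+R4 = 790.0 Ω as a load on stage 1's tap.
Stage 1's lower leg becomes R2‖(R3+R4) = 581.3 Ω, so V_mid = 18.9 × 581.3/801.3 = 13.71 V.
Stage 2 is itself unloaded: V_out = V_mid × R4/(R3+R4) = 13.71 × 560/790.0 = 9.72 V.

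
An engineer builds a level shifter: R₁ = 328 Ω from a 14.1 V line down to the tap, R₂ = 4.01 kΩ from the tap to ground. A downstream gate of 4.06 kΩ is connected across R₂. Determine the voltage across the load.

The load sits in parallel with R₂: R₂‖R_L = (4010 × 4060) / (4010 + 4060) = 2017 Ω.
V_out = 14.1 × 2017 / (328 + 2017) = 14.1 × 2017/2345 = 12.1 V.
(Unloaded it would have been 13.0 V.)

V_out ≈ 12.1 V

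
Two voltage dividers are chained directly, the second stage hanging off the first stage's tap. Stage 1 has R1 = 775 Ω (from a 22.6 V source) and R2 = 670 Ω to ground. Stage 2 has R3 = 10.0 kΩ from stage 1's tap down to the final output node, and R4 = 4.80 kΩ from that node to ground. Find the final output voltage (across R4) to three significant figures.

Stage 2 presents R3+R4 = 14800 Ω as a load on stage 1's tap.
Stage 1's lower leg becomes R2‖(R3+R4) = 641.0 Ω, so V_mid = 22.6 × 641.0/1416 = 10.23 V.
Stage 2 is itself unloaded: V_out = V_mid × R4/(R3+R4) = 10.23 × 4800/14800 = 3.32 V.

V_out ≈ 3.32 V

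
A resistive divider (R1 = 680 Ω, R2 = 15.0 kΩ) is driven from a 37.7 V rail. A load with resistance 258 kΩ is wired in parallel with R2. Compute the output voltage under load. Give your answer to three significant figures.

The load sits in parallel with R2: R2‖R_L = (15000 × 258000) / (15000 + 258000) = 14180 Ω.
V_out = 37.7 × 14180 / (680 + 14180) = 37.7 × 14180/14860 = 36.0 V.

V_out ≈ 36.0 V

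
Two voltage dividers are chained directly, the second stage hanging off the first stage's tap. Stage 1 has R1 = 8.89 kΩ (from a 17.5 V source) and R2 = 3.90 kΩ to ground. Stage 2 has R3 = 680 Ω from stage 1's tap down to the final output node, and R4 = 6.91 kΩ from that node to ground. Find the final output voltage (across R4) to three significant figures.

V_out ≈ 3.58 V

Stage 2 presents R3+R4 = 7590 Ω as a load on stage 1's tap.
Stage 1's lower leg becomes R2‖(R3+R4) = 2576 Ω, so V_mid = 17.5 × 2576/11470 = 3.932 V.
Stage 2 is itself unloaded: V_out = V_mid × R4/(R3+R4) = 3.932 × 6910/7590 = 3.58 V.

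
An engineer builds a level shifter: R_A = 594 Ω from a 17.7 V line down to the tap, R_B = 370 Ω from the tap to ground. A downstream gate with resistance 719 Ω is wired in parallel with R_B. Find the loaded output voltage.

V_out ≈ 5.16 V

The load sits in parallel with R_B: R_B‖R_L = (370 × 719) / (370 + 719) = 244.3 Ω.
V_out = 17.7 × 244.3 / (594 + 244.3) = 17.7 × 244.3/838.3 = 5.16 V.
(Unloaded it would have been 6.79 V.)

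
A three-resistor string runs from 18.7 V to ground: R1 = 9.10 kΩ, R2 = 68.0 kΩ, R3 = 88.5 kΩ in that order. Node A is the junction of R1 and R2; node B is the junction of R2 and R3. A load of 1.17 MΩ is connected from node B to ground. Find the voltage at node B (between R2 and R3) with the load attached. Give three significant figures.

At node B, R3 is in parallel with the load: R3‖R_L = 82.28 kΩ.
Below node A the resistance is R2 + (R3‖R_L) = 150.3 kΩ, so V_A = 18.7 × 150.3/159.4 = 17.63 V.
Then V_B = V_A × (R3‖R_L)/(R2 + R3‖R_L) = 17.63 × 82.28/150.3 = 9.65 V.

V ≈ 9.65 V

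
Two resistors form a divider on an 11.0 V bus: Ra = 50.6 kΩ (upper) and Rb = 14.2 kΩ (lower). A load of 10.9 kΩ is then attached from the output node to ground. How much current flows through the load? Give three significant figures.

I_L ≈ 0.110 mA

Rb‖R_L = 6.167 kΩ; V_out = 11.0 × 6.167/56.77 = 1.195 V.
I_L = V_out / R_L = 1.195 / 10.9 kΩ = 0.110 mA.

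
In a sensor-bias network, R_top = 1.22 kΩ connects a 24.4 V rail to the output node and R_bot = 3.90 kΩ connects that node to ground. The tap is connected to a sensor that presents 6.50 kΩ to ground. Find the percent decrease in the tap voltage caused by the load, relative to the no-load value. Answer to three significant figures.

12.5 %

Unloaded V = 24.4 × 3.90/5.120 = 18.586 V.
Loaded: R_bot‖R_L = 2.438 kΩ, giving V = 24.4 × 2.438/3.658 = 16.261 V.
Drop = (18.586 − 16.261) / 18.586 = 12.5 %.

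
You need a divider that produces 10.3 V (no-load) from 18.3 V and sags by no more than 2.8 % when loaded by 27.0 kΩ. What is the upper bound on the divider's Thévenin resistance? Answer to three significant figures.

Loading drop = R_th/(R_th + R_L) ≤ 0.0280, so R_th ≤ R_L · ε/(1−ε) = 27.0 kΩ × 0.0280/0.9720 = 778 Ω.

R_th ≤ 778 Ω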